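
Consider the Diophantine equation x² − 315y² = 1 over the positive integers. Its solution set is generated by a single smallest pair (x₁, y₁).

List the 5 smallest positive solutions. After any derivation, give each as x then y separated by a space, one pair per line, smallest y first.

71 4
10081 568
1431431 80652
203253121 11452016
28860511751 1626105620

√315 = [17; 1,2,1,34, …], period ℓ=4 (even) → k=3
a_0=17:  p_0=17·1+0=17,  q_0=17·0+1=1
…
a_2=2:  p_2=2·18+17=53,  q_2=2·1+1=3
a_3=1:  p_3=1·53+18=71,  q_3=1·3+1=4
→ (71, 4).  Check: 71²=5041, 315·4²=5040, difference 1.
n=2: (71,4)∘(71,4) = (71·71+315·4·4, 71·4+4·71) = (10081,568)
n=3: (10081,568)∘(71,4) = (71·10081+315·4·568, 71·568+4·10081) = (1431431,80652)
n=4: (1431431,80652)∘(71,4) = (71·1431431+315·4·80652, 71·80652+4·1431431) = (203253121,11452016)
n=5: (203253121,11452016)∘(71,4) = (71·203253121+315·4·11452016, 71·11452016+4·203253121) = (28860511751,1626105620)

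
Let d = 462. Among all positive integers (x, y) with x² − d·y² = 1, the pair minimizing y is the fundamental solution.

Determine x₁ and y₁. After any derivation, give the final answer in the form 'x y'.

√462 → a₀=21, period (2,42); ℓ=2 even so k=1
i=0: a=21 ⇒ p=21, q=1
i=1: a=2 ⇒ p=43, q=2
→ (43, 2).  Check: 43²=1849, 462·2²=1848, difference 1.

43 2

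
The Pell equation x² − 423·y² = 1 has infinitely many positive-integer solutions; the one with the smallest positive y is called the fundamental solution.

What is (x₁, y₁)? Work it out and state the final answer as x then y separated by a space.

d=423: √d = [20; 1,1,3,4,3,1,1,40] (ℓ=8, even), read p_7/q_7
i=0: a=20 ⇒ p=20, q=1
i=1: a=1 ⇒ p=21, q=1
i=2: a=1 ⇒ p=41, q=2
i=3: a=3 ⇒ p=144, q=7
i=4: a=4 ⇒ p=617, q=30
…
i=6: a=1 ⇒ p=2612, q=127
i=7: a=1 ⇒ p=4607, q=224
(x₁, y₁) = (4607, 224);  4607² − 423·224² = 1 ✓

4607 224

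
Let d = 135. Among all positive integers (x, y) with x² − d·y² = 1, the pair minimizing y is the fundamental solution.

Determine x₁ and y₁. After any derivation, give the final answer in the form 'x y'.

√135 → a₀=11, period (1,1,1,1,1,1,1,22); ℓ=8 even so k=7
step 0: (11, 1)  from 11·(1,0) + (0,1)
…
step 2: (23, 2)  from 1·(12,1) + (11,1)
step 3: (35, 3)  from 1·(23,2) + (12,1)
…
step 6: (151, 13)  from 1·(93,8) + (58,5)
step 7: (244, 21)  from 1·(151,13) + (93,8)
fundamental: x₁=244, y₁=21  (since 59536 − 135·441 = 1)

244 21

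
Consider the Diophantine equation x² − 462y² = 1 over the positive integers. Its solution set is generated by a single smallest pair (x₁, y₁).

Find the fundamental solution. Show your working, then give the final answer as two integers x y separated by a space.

√462 → a₀=21, period (2,42); ℓ=2 even so k=1
a_0=21:  p_0=21·1+0=21,  q_0=21·0+1=1
a_1=2:  p_1=2·21+1=43,  q_1=2·1+0=2
→ (43, 2).  Check: 43²=1849, 462·2²=1848, difference 1.

43 2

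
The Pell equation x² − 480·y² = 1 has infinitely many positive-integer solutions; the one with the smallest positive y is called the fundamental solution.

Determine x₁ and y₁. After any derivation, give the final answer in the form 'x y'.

241 11

[21; 1,9,1,42] for √480; ℓ=4 ⇒ convergent index 3
i=0: a=21 ⇒ p=21, q=1
…
i=2: a=9 ⇒ p=219, q=10
i=3: a=1 ⇒ p=241, q=11
fundamental: x₁=241, y₁=11  (since 58081 − 480·121 = 1)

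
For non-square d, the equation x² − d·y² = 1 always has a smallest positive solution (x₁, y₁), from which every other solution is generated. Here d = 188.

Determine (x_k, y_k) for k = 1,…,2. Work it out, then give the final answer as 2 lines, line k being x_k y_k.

4607 336
42448897 3095904

[13; 1,2,2,6,2,2,1,26] for √188; ℓ=8 ⇒ convergent index 7
step 0: (13, 1)  from 13·(1,0) + (0,1)
…
step 6: (3277, 239)  from 2·(1330,97) + (617,45)
step 7: (4607, 336)  from 1·(3277,239) + (1330,97)
(x₁, y₁) = (4607, 336);  4607² − 188·336² = 1 ✓
k=2:  x_2 = 4607·4607+188·336·336 = 42448897,  y_2 = 4607·336+336·4607 = 3095904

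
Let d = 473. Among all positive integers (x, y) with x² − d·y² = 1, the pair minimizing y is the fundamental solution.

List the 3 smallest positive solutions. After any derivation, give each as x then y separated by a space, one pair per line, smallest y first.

d=473: √d = [21; 1,2,1,42] (ℓ=4, even), read p_3/q_3
a_0=21:  p_0=21·1+0=21,  q_0=21·0+1=1
…
a_2=2:  p_2=2·22+21=65,  q_2=2·1+1=3
a_3=1:  p_3=1·65+22=87,  q_3=1·3+1=4
(x₁, y₁) = (87, 4);  87² − 473·4² = 1 ✓
k=2:  x_2 = 87·87+473·4·4 = 15137,  y_2 = 87·4+4·87 = 696
k=3:  x_3 = 87·15137+473·4·696 = 2633751,  y_3 = 87·696+4·15137 = 121100

87 4
15137 696
2633751 121100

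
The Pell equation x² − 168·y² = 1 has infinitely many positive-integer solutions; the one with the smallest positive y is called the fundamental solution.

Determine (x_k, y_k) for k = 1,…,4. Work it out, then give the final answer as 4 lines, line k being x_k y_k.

d=168: √d = [12; 1,24] (ℓ=2, even), read p_1/q_1
k=0  a_k=12  p_k/q_k = 12/1
k=1  a_k=1  p_k/q_k = 13/1
fundamental: x₁=13, y₁=1  (since 169 − 168·1 = 1)
k=2:  x_2 = 13·13+168·1·1 = 337,  y_2 = 13·1+1·13 = 26
k=3:  x_3 = 13·337+168·1·26 = 8749,  y_3 = 13·26+1·337 = 675
k=4:  x_4 = 13·8749+168·1·675 = 227137,  y_4 = 13·675+1·8749 = 17524

13 1
337 26
8749 675
227137 17524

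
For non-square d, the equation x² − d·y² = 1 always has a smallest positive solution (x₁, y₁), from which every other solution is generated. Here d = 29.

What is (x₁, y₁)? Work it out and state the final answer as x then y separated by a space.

9801 1820

√29 → a₀=5, period (2,1,1,2,10); ℓ=5 odd so k=9
i=0: a=5 ⇒ p=5, q=1
i=1: a=2 ⇒ p=11, q=2
i=2: a=1 ⇒ p=16, q=3
i=3: a=1 ⇒ p=27, q=5
…
i=5: a=10 ⇒ p=727, q=135
…
i=7: a=1 ⇒ p=2251, q=418
i=8: a=1 ⇒ p=3775, q=701
i=9: a=2 ⇒ p=9801, q=1820
fundamental: x₁=9801, y₁=1820  (since 96059601 − 29·3312400 = 1)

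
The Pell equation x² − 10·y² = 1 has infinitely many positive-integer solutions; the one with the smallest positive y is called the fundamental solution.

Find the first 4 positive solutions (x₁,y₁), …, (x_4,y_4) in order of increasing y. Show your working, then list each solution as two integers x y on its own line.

√10 → a₀=3, period (6); ℓ=1 odd so k=1
i=0: a=3 ⇒ p=3, q=1
i=1: a=6 ⇒ p=19, q=6
→ (19, 6).  Check: 19²=361, 10·6²=360, difference 1.
k=2:  x_2 = 19·19+10·6·6 = 721,  y_2 = 19·6+6·19 = 228
k=3:  x_3 = 19·721+10·6·228 = 27379,  y_3 = 19·228+6·721 = 8658
k=4:  x_4 = 19·27379+10·6·8658 = 1039681,  y_4 = 19·8658+6·27379 = 328776

19 6
721 228
27379 8658
1039681 328776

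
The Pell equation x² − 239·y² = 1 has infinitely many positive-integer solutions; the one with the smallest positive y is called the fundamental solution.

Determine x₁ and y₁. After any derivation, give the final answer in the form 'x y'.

6195120 400729

d=239: √d = [15; 2,5,1,2,4,15,4,2,1,5,2,30] (ℓ=12, even), read p_11/q_11
i=0: a=15 ⇒ p=15, q=1
i=1: a=2 ⇒ p=31, q=2
…
i=3: a=1 ⇒ p=201, q=13
…
i=5: a=4 ⇒ p=2489, q=161
i=6: a=15 ⇒ p=37907, q=2452
i=7: a=4 ⇒ p=154117, q=9969
i=8: a=2 ⇒ p=346141, q=22390
…
i=10: a=5 ⇒ p=2847431, q=184185
i=11: a=2 ⇒ p=6195120, q=400729
(x₁, y₁) = (6195120, 400729);  6195120² − 239·400729² = 1 ✓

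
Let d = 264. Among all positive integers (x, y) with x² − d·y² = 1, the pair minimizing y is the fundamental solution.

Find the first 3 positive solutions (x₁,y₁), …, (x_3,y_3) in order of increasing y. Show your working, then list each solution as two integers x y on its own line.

65 4
8449 520
1098305 67596

√264 = [16; 4,32, …], period ℓ=2 (even) → k=1
i=0: a=16 ⇒ p=16, q=1
i=1: a=4 ⇒ p=65, q=4
→ (65, 4).  Check: 65²=4225, 264·4²=4224, difference 1.
(x_2, y_2) = (65·65 + 264·4·4, 65·4 + 4·65) = (8449, 520)
(x_3, y_3) = (65·8449 + 264·4·520, 65·520 + 4·8449) = (1098305, 67596)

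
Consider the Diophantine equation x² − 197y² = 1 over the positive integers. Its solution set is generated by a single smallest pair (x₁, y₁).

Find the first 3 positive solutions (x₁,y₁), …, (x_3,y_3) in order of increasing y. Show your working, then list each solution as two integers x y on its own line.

d=197: √d = [14; 28] (ℓ=1, odd), read p_1/q_1
i=0: a=14 ⇒ p=14, q=1
i=1: a=28 ⇒ p=393, q=28
(x₁, y₁) = (393, 28);  393² − 197·28² = 1 ✓
k=2:  x_2 = 393·393+197·28·28 = 308897,  y_2 = 393·28+28·393 = 22008
k=3:  x_3 = 393·308897+197·28·22008 = 242792649,  y_3 = 393·22008+28·308897 = 17298260

393 28
308897 22008
242792649 17298260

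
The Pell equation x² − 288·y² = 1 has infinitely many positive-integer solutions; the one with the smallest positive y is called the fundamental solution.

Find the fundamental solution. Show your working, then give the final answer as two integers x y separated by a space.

d=288: √d = [16; 1,32] (ℓ=2, even), read p_1/q_1
a_0=16:  p_0=16·1+0=16,  q_0=16·0+1=1
a_1=1:  p_1=1·16+1=17,  q_1=1·1+0=1
fundamental: x₁=17, y₁=1  (since 289 − 288·1 = 1)

17 1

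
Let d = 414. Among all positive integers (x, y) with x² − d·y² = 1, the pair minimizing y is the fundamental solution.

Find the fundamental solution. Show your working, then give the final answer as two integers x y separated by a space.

d=414: √d = [20; 2,1,7,2,7,1,2,40] (ℓ=8, even), read p_7/q_7
k=0  a_k=20  p_k/q_k = 20/1
…
k=2  a_k=1  p_k/q_k = 61/3
k=3  a_k=7  p_k/q_k = 468/23
k=4  a_k=2  p_k/q_k = 997/49
k=5  a_k=7  p_k/q_k = 7447/366
k=6  a_k=1  p_k/q_k = 8444/415
k=7  a_k=2  p_k/q_k = 24335/1196
→ (24335, 1196).  Check: 24335²=592192225, 414·1196²=592192224, difference 1.

24335 1196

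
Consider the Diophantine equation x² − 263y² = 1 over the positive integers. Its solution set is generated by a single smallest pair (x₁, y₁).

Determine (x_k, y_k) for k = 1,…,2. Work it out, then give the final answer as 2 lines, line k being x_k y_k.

139128 8579
38713200767 2387158224

d=263: √d = [16; 4,1,1,1,1,15,1,1,1,1,4,32] (ℓ=12, even), read p_11/q_11
step 0: (16, 1)  from 16·(1,0) + (0,1)
step 1: (65, 4)  from 4·(16,1) + (1,0)
…
step 3: (146, 9)  from 1·(81,5) + (65,4)
step 4: (227, 14)  from 1·(146,9) + (81,5)
step 5: (373, 23)  from 1·(227,14) + (146,9)
step 6: (5822, 359)  from 15·(373,23) + (227,14)
step 7: (6195, 382)  from 1·(5822,359) + (373,23)
step 8: (12017, 741)  from 1·(6195,382) + (5822,359)
step 9: (18212, 1123)  from 1·(12017,741) + (6195,382)
step 10: (30229, 1864)  from 1·(18212,1123) + (12017,741)
step 11: (139128, 8579)  from 4·(30229,1864) + (18212,1123)
(x₁, y₁) = (139128, 8579);  139128² − 263·8579² = 1 ✓
k=2:  x_2 = 139128·139128+263·8579·8579 = 38713200767,  y_2 = 139128·8579+8579·139128 = 2387158224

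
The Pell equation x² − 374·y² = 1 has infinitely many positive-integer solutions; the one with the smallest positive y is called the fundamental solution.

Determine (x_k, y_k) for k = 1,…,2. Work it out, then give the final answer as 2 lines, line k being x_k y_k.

3365 174
22646449 1171020

d=374: √d = [19; 2,1,18,1,2,38] (ℓ=6, even), read p_5/q_5
k=0  a_k=19  p_k/q_k = 19/1
…
k=2  a_k=1  p_k/q_k = 58/3
…
k=4  a_k=1  p_k/q_k = 1141/59
k=5  a_k=2  p_k/q_k = 3365/174
(x₁, y₁) = (3365, 174);  3365² − 374·174² = 1 ✓
(3365+174√374)^2 = 22646449 + 1171020√374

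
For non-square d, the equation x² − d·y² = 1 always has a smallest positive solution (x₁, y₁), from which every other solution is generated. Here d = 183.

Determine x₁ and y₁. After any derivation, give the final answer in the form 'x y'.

487 36

d=183: √d = [13; 1,1,8,1,1,26] (ℓ=6, even), read p_5/q_5
i=0: a=13 ⇒ p=13, q=1
i=1: a=1 ⇒ p=14, q=1
…
i=3: a=8 ⇒ p=230, q=17
i=4: a=1 ⇒ p=257, q=19
i=5: a=1 ⇒ p=487, q=36
(x₁, y₁) = (487, 36);  487² − 183·36² = 1 ✓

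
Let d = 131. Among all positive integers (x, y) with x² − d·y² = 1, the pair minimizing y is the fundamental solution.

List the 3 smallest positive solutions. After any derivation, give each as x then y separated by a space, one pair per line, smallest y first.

[11; 2,4,11,4,2,22] for √131; ℓ=6 ⇒ convergent index 5
i=0: a=11 ⇒ p=11, q=1
…
i=3: a=11 ⇒ p=1156, q=101
i=4: a=4 ⇒ p=4727, q=413
i=5: a=2 ⇒ p=10610, q=927
fundamental: x₁=10610, y₁=927  (since 112572100 − 131·859329 = 1)
(x_2, y_2) = (10610·10610 + 131·927·927, 10610·927 + 927·10610) = (225144199, 19670940)
(x_3, y_3) = (10610·225144199 + 131·927·19670940, 10610·19670940 + 927·225144199) = (4777559892170, 417417345873)

10610 927
225144199 19670940
4777559892170 417417345873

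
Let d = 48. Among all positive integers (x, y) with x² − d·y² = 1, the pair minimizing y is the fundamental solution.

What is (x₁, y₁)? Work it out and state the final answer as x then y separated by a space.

d=48: √d = [6; 1,12] (ℓ=2, even), read p_1/q_1
k=0  a_k=6  p_k/q_k = 6/1
k=1  a_k=1  p_k/q_k = 7/1
(x₁, y₁) = (7, 1);  7² − 48·1² = 1 ✓

7 1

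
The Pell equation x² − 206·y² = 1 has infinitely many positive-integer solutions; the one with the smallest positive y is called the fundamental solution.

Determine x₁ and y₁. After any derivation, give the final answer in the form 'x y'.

√206 → a₀=14, period (2,1,5,14,5,1,2,28); ℓ=8 even so k=7
i=0: a=14 ⇒ p=14, q=1
i=1: a=2 ⇒ p=29, q=2
i=2: a=1 ⇒ p=43, q=3
i=3: a=5 ⇒ p=244, q=17
i=4: a=14 ⇒ p=3459, q=241
i=5: a=5 ⇒ p=17539, q=1222
i=6: a=1 ⇒ p=20998, q=1463
i=7: a=2 ⇒ p=59535, q=4148
→ (59535, 4148).  Check: 59535²=3544416225, 206·4148²=3544416224, difference 1.

59535 4148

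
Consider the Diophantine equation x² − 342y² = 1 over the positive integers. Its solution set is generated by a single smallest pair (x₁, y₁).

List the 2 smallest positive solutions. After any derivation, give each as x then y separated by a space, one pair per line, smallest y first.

37 2
2737 148

d=342: √d = [18; 2,36] (ℓ=2, even), read p_1/q_1
a_0=18:  p_0=18·1+0=18,  q_0=18·0+1=1
a_1=2:  p_1=2·18+1=37,  q_1=2·1+0=2
(x₁, y₁) = (37, 2);  37² − 342·2² = 1 ✓
k=2:  x_2 = 37·37+342·2·2 = 2737,  y_2 = 37·2+2·37 = 148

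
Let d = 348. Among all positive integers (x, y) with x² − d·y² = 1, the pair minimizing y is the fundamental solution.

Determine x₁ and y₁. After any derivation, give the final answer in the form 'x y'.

1567 84

√348 = [18; 1,1,1,8,1,1,1,36, …], period ℓ=8 (even) → k=7
k=0  a_k=18  p_k/q_k = 18/1
…
k=6  a_k=1  p_k/q_k = 1026/55
k=7  a_k=1  p_k/q_k = 1567/84
(x₁, y₁) = (1567, 84);  1567² − 348·84² = 1 ✓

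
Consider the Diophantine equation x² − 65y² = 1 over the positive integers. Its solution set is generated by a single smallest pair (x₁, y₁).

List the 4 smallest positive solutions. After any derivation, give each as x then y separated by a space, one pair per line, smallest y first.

d=65: √d = [8; 16] (ℓ=1, odd), read p_1/q_1
a_0=8:  p_0=8·1+0=8,  q_0=8·0+1=1
a_1=16:  p_1=16·8+1=129,  q_1=16·1+0=16
(x₁, y₁) = (129, 16);  129² − 65·16² = 1 ✓
n=2: (129,16)∘(129,16) = (129·129+65·16·16, 129·16+16·129) = (33281,4128)
n=3: (33281,4128)∘(129,16) = (129·33281+65·16·4128, 129·4128+16·33281) = (8586369,1065008)
n=4: (8586369,1065008)∘(129,16) = (129·8586369+65·16·1065008, 129·1065008+16·8586369) = (2215249921,274767936)

129 16
33281 4128
8586369 1065008
2215249921 274767936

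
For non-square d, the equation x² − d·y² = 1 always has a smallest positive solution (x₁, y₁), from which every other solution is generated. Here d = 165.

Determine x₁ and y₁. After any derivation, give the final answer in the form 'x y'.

1079 84

d=165: √d = [12; 1,5,2,5,1,24] (ℓ=6, even), read p_5/q_5
i=0: a=12 ⇒ p=12, q=1
…
i=2: a=5 ⇒ p=77, q=6
…
i=4: a=5 ⇒ p=912, q=71
i=5: a=1 ⇒ p=1079, q=84
(x₁, y₁) = (1079, 84);  1079² − 165·84² = 1 ✓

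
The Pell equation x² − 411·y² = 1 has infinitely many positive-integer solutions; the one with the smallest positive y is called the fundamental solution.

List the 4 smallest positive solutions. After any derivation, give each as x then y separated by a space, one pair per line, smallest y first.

√411 = [20; 3,1,1,1,19,1,1,1,3,40, …], period ℓ=10 (even) → k=9
step 0: (20, 1)  from 20·(1,0) + (0,1)
step 1: (61, 3)  from 3·(20,1) + (1,0)
step 2: (81, 4)  from 1·(61,3) + (20,1)
step 3: (142, 7)  from 1·(81,4) + (61,3)
step 4: (223, 11)  from 1·(142,7) + (81,4)
step 5: (4379, 216)  from 19·(223,11) + (142,7)
…
step 7: (8981, 443)  from 1·(4602,227) + (4379,216)
step 8: (13583, 670)  from 1·(8981,443) + (4602,227)
step 9: (49730, 2453)  from 3·(13583,670) + (8981,443)
fundamental: x₁=49730, y₁=2453  (since 2473072900 − 411·6017209 = 1)
(49730+2453√411)^2 = 4946145799 + 243975380√411
(49730+2453√411)^3 = 491943661118810 + 24265791292347√411
(49730+2453√411)^4 = 48928716529930696801 + 2413475601692857240√411

49730 2453
4946145799 243975380
491943661118810 24265791292347
48928716529930696801 2413475601692857240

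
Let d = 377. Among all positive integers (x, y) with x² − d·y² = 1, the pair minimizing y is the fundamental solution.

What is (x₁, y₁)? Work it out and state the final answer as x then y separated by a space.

233 12

[19; 2,2,2,38] for √377; ℓ=4 ⇒ convergent index 3
i=0: a=19 ⇒ p=19, q=1
…
i=2: a=2 ⇒ p=97, q=5
i=3: a=2 ⇒ p=233, q=12
→ (233, 12).  Check: 233²=54289, 377·12²=54288, difference 1.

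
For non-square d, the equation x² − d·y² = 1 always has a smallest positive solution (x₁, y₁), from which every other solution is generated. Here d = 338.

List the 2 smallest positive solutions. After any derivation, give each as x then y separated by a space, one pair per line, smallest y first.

√338 → a₀=18, period (2,1,1,2,36); ℓ=5 odd so k=9
k=0  a_k=18  p_k/q_k = 18/1
…
k=2  a_k=1  p_k/q_k = 55/3
k=3  a_k=1  p_k/q_k = 92/5
k=4  a_k=2  p_k/q_k = 239/13
k=5  a_k=36  p_k/q_k = 8696/473
k=6  a_k=2  p_k/q_k = 17631/959
k=7  a_k=1  p_k/q_k = 26327/1432
k=8  a_k=1  p_k/q_k = 43958/2391
k=9  a_k=2  p_k/q_k = 114243/6214
(x₁, y₁) = (114243, 6214);  114243² − 338·6214² = 1 ✓
k=2:  x_2 = 114243·114243+338·6214·6214 = 26102926097,  y_2 = 114243·6214+6214·114243 = 1419812004

114243 6214
26102926097 1419812004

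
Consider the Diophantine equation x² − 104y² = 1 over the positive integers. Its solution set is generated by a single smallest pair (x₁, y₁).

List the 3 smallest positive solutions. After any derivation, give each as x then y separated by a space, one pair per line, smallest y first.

51 5
5201 510
530451 52015

√104 = [10; 5,20, …], period ℓ=2 (even) → k=1
a_0=10:  p_0=10·1+0=10,  q_0=10·0+1=1
a_1=5:  p_1=5·10+1=51,  q_1=5·1+0=5
(x₁, y₁) = (51, 5);  51² − 104·5² = 1 ✓
(51+5√104)^2 = 5201 + 510√104
(51+5√104)^3 = 530451 + 52015√104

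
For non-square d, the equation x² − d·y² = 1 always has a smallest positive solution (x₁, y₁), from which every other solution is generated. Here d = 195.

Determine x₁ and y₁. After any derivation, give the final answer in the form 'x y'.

√195 → a₀=13, period (1,26); ℓ=2 even so k=1
step 0: (13, 1)  from 13·(1,0) + (0,1)
step 1: (14, 1)  from 1·(13,1) + (1,0)
→ (14, 1).  Check: 14²=196, 195·1²=195, difference 1.

14 1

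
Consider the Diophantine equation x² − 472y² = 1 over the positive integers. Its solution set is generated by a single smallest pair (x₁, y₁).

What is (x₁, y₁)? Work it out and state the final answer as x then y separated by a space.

306917 14127

[21; 1,2,1,1,1,…,2,1,42] for √472; ℓ=14 ⇒ convergent index 13
a_0=21:  p_0=21·1+0=21,  q_0=21·0+1=1
…
a_2=2:  p_2=2·22+21=65,  q_2=2·1+1=3
a_3=1:  p_3=1·65+22=87,  q_3=1·3+1=4
a_4=1:  p_4=1·87+65=152,  q_4=1·4+3=7
…
a_6=4:  p_6=4·239+152=1108,  q_6=4·11+7=51
…
a_9=1:  p_9=1·24224+5779=30003,  q_9=1·1115+266=1381
a_10=1:  p_10=1·30003+24224=54227,  q_10=1·1381+1115=2496
…
a_12=2:  p_12=2·84230+54227=222687,  q_12=2·3877+2496=10250
a_13=1:  p_13=1·222687+84230=306917,  q_13=1·10250+3877=14127
fundamental: x₁=306917, y₁=14127  (since 94198044889 − 472·199572129 = 1)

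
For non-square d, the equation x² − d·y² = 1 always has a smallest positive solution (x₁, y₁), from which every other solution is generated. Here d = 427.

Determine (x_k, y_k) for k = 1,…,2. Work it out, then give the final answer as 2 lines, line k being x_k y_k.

d=427: √d = [20; 1,1,1,40] (ℓ=4, even), read p_3/q_3
a_0=20:  p_0=20·1+0=20,  q_0=20·0+1=1
a_1=1:  p_1=1·20+1=21,  q_1=1·1+0=1
a_2=1:  p_2=1·21+20=41,  q_2=1·1+1=2
a_3=1:  p_3=1·41+21=62,  q_3=1·2+1=3
→ (62, 3).  Check: 62²=3844, 427·3²=3843, difference 1.
n=2: (62,3)∘(62,3) = (62·62+427·3·3, 62·3+3·62) = (7687,372)

62 3
7687 372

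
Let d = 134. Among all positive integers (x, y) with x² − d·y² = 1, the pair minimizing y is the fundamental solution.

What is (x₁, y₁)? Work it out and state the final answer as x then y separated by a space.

√134 → a₀=11, period (1,1,2,1,3,…,1,1,22); ℓ=14 even so k=13
i=0: a=11 ⇒ p=11, q=1
i=1: a=1 ⇒ p=12, q=1
…
i=4: a=1 ⇒ p=81, q=7
i=5: a=3 ⇒ p=301, q=26
…
i=8: a=1 ⇒ p=4503, q=389
i=9: a=3 ⇒ p=17630, q=1523
i=10: a=1 ⇒ p=22133, q=1912
…
i=12: a=1 ⇒ p=84029, q=7259
i=13: a=1 ⇒ p=145925, q=12606
fundamental: x₁=145925, y₁=12606  (since 21294105625 − 134·158911236 = 1)

145925 12606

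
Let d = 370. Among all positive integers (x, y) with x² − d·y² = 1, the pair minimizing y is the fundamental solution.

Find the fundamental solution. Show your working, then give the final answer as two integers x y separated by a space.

d=370: √d = [19; 4,4,38] (ℓ=3, odd), read p_5/q_5
a_0=19:  p_0=19·1+0=19,  q_0=19·0+1=1
a_1=4:  p_1=4·19+1=77,  q_1=4·1+0=4
a_2=4:  p_2=4·77+19=327,  q_2=4·4+1=17
…
a_4=4:  p_4=4·12503+327=50339,  q_4=4·650+17=2617
a_5=4:  p_5=4·50339+12503=213859,  q_5=4·2617+650=11118
(x₁, y₁) = (213859, 11118);  213859² − 370·11118² = 1 ✓

213859 11118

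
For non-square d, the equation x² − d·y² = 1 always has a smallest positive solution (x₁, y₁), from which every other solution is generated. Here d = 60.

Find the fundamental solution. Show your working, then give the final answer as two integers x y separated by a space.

√60 = [7; 1,2,1,14, …], period ℓ=4 (even) → k=3
step 0: (7, 1)  from 7·(1,0) + (0,1)
step 1: (8, 1)  from 1·(7,1) + (1,0)
step 2: (23, 3)  from 2·(8,1) + (7,1)
step 3: (31, 4)  from 1·(23,3) + (8,1)
→ (31, 4).  Check: 31²=961, 60·4²=960, difference 1.

31 4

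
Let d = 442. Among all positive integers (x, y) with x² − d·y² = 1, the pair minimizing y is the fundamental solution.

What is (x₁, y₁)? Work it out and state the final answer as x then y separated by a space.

√442 → a₀=21, period (42); ℓ=1 odd so k=1
k=0  a_k=21  p_k/q_k = 21/1
k=1  a_k=42  p_k/q_k = 883/42
(x₁, y₁) = (883, 42);  883² − 442·42² = 1 ✓

883 42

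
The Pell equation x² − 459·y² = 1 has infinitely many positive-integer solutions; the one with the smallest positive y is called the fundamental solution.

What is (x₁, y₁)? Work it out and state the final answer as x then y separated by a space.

[21; 2,2,1,4,21,4,1,2,2,42] for √459; ℓ=10 ⇒ convergent index 9
k=0  a_k=21  p_k/q_k = 21/1
…
k=2  a_k=2  p_k/q_k = 107/5
…
k=6  a_k=4  p_k/q_k = 60695/2833
k=7  a_k=1  p_k/q_k = 75692/3533
k=8  a_k=2  p_k/q_k = 212079/9899
k=9  a_k=2  p_k/q_k = 499850/23331
→ (499850, 23331).  Check: 499850²=249850022500, 459·23331²=249850022499, difference 1.

499850 23331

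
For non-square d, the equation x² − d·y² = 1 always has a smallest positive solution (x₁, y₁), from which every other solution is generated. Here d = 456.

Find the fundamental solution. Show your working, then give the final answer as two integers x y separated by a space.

[21; 2,1,4,1,2,42] for √456; ℓ=6 ⇒ convergent index 5
a_0=21:  p_0=21·1+0=21,  q_0=21·0+1=1
a_1=2:  p_1=2·21+1=43,  q_1=2·1+0=2
a_2=1:  p_2=1·43+21=64,  q_2=1·2+1=3
a_3=4:  p_3=4·64+43=299,  q_3=4·3+2=14
a_4=1:  p_4=1·299+64=363,  q_4=1·14+3=17
a_5=2:  p_5=2·363+299=1025,  q_5=2·17+14=48
fundamental: x₁=1025, y₁=48  (since 1050625 − 456·2304 = 1)

1025 48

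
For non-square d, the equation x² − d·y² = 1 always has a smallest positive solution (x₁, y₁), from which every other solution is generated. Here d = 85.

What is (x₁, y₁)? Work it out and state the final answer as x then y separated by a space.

d=85: √d = [9; 4,1,1,4,18] (ℓ=5, odd), read p_9/q_9
i=0: a=9 ⇒ p=9, q=1
…
i=3: a=1 ⇒ p=83, q=9
i=4: a=4 ⇒ p=378, q=41
…
i=6: a=4 ⇒ p=27926, q=3029
i=7: a=1 ⇒ p=34813, q=3776
i=8: a=1 ⇒ p=62739, q=6805
i=9: a=4 ⇒ p=285769, q=30996
(x₁, y₁) = (285769, 30996);  285769² − 85·30996² = 1 ✓

285769 30996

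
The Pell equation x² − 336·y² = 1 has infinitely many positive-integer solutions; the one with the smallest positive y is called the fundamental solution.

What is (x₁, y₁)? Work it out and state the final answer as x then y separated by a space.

55 3

[18; 3,36] for √336; ℓ=2 ⇒ convergent index 1
step 0: (18, 1)  from 18·(1,0) + (0,1)
step 1: (55, 3)  from 3·(18,1) + (1,0)
→ (55, 3).  Check: 55²=3025, 336·3²=3024, difference 1.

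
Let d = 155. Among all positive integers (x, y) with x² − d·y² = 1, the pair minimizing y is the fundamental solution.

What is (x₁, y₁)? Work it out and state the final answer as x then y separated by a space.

√155 → a₀=12, period (2,4,2,24); ℓ=4 even so k=3
step 0: (12, 1)  from 12·(1,0) + (0,1)
step 1: (25, 2)  from 2·(12,1) + (1,0)
step 2: (112, 9)  from 4·(25,2) + (12,1)
step 3: (249, 20)  from 2·(112,9) + (25,2)
→ (249, 20).  Check: 249²=62001, 155·20²=62000, difference 1.

249 20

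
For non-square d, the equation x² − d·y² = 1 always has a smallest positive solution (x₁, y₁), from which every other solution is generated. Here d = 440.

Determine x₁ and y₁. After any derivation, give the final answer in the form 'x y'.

√440 → a₀=20, period (1,40); ℓ=2 even so k=1
step 0: (20, 1)  from 20·(1,0) + (0,1)
step 1: (21, 1)  from 1·(20,1) + (1,0)
→ (21, 1).  Check: 21²=441, 440·1²=440, difference 1.

21 1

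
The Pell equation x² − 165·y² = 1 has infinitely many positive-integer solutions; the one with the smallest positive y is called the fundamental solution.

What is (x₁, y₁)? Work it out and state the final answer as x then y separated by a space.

1079 84

d=165: √d = [12; 1,5,2,5,1,24] (ℓ=6, even), read p_5/q_5
k=0  a_k=12  p_k/q_k = 12/1
k=1  a_k=1  p_k/q_k = 13/1
k=2  a_k=5  p_k/q_k = 77/6
…
k=4  a_k=5  p_k/q_k = 912/71
k=5  a_k=1  p_k/q_k = 1079/84
→ (1079, 84).  Check: 1079²=1164241, 165·84²=1164240, difference 1.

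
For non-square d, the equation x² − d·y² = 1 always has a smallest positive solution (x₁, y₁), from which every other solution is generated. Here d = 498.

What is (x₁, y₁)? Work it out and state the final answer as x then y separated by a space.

√498 = [22; 3,6,22,6,3,44, …], period ℓ=6 (even) → k=5
step 0: (22, 1)  from 22·(1,0) + (0,1)
step 1: (67, 3)  from 3·(22,1) + (1,0)
…
step 4: (56794, 2545)  from 6·(9395,421) + (424,19)
step 5: (179777, 8056)  from 3·(56794,2545) + (9395,421)
fundamental: x₁=179777, y₁=8056  (since 32319769729 − 498·64899136 = 1)

179777 8056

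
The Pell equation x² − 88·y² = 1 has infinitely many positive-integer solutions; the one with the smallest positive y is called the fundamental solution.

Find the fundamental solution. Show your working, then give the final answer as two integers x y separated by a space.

√88 → a₀=9, period (2,1,1,1,2,18); ℓ=6 even so k=5
a_0=9:  p_0=9·1+0=9,  q_0=9·0+1=1
…
a_2=1:  p_2=1·19+9=28,  q_2=1·2+1=3
…
a_4=1:  p_4=1·47+28=75,  q_4=1·5+3=8
a_5=2:  p_5=2·75+47=197,  q_5=2·8+5=21
fundamental: x₁=197, y₁=21  (since 38809 − 88·441 = 1)

197 21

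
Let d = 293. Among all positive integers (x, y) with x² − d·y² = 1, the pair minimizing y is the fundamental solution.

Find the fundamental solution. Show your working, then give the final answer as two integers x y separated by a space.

12320649 719780

[17; 8,1,1,8,34] for √293; ℓ=5 ⇒ convergent index 9
i=0: a=17 ⇒ p=17, q=1
…
i=2: a=1 ⇒ p=154, q=9
i=3: a=1 ⇒ p=291, q=17
…
i=5: a=34 ⇒ p=84679, q=4947
…
i=7: a=1 ⇒ p=764593, q=44668
i=8: a=1 ⇒ p=1444507, q=84389
i=9: a=8 ⇒ p=12320649, q=719780
fundamental: x₁=12320649, y₁=719780  (since 151798391781201 − 293·518083248400 = 1)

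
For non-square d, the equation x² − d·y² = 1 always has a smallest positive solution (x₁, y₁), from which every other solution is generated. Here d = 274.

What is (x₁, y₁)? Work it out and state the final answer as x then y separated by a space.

3959299 239190

√274 = [16; 1,1,4,4,1,1,32, …], period ℓ=7 (odd) → k=13
a_0=16:  p_0=16·1+0=16,  q_0=16·0+1=1
a_1=1:  p_1=1·16+1=17,  q_1=1·1+0=1
a_2=1:  p_2=1·17+16=33,  q_2=1·1+1=2
a_3=4:  p_3=4·33+17=149,  q_3=4·2+1=9
…
a_6=1:  p_6=1·778+629=1407,  q_6=1·47+38=85
a_7=32:  p_7=32·1407+778=45802,  q_7=32·85+47=2767
a_8=1:  p_8=1·45802+1407=47209,  q_8=1·2767+85=2852
a_9=1:  p_9=1·47209+45802=93011,  q_9=1·2852+2767=5619
a_10=4:  p_10=4·93011+47209=419253,  q_10=4·5619+2852=25328
a_11=4:  p_11=4·419253+93011=1770023,  q_11=4·25328+5619=106931
a_12=1:  p_12=1·1770023+419253=2189276,  q_12=1·106931+25328=132259
a_13=1:  p_13=1·2189276+1770023=3959299,  q_13=1·132259+106931=239190
fundamental: x₁=3959299, y₁=239190  (since 15676048571401 − 274·57211856100 = 1)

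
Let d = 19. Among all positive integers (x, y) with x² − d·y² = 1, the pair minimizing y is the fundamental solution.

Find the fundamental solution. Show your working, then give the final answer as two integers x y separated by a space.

170 39

d=19: √d = [4; 2,1,3,1,2,8] (ℓ=6, even), read p_5/q_5
step 0: (4, 1)  from 4·(1,0) + (0,1)
step 1: (9, 2)  from 2·(4,1) + (1,0)
step 2: (13, 3)  from 1·(9,2) + (4,1)
…
step 4: (61, 14)  from 1·(48,11) + (13,3)
step 5: (170, 39)  from 2·(61,14) + (48,11)
→ (170, 39).  Check: 170²=28900, 19·39²=28899, difference 1.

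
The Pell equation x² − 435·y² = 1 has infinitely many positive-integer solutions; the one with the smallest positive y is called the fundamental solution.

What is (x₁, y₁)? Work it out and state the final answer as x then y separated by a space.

146 7

d=435: √d = [20; 1,5,1,40] (ℓ=4, even), read p_3/q_3
a_0=20:  p_0=20·1+0=20,  q_0=20·0+1=1
…
a_2=5:  p_2=5·21+20=125,  q_2=5·1+1=6
a_3=1:  p_3=1·125+21=146,  q_3=1·6+1=7
→ (146, 7).  Check: 146²=21316, 435·7²=21315, difference 1.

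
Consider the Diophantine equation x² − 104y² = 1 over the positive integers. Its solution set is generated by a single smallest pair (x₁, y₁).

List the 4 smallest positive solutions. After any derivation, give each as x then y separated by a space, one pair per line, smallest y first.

51 5
5201 510
530451 52015
54100801 5305020

√104 → a₀=10, period (5,20); ℓ=2 even so k=1
i=0: a=10 ⇒ p=10, q=1
i=1: a=5 ⇒ p=51, q=5
fundamental: x₁=51, y₁=5  (since 2601 − 104·25 = 1)
n=2: (51,5)∘(51,5) = (51·51+104·5·5, 51·5+5·51) = (5201,510)
n=3: (5201,510)∘(51,5) = (51·5201+104·5·510, 51·510+5·5201) = (530451,52015)
n=4: (530451,52015)∘(51,5) = (51·530451+104·5·52015, 51·52015+5·530451) = (54100801,5305020)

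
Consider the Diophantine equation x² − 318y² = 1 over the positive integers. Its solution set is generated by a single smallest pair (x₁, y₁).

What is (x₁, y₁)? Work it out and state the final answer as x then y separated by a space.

107 6

[17; 1,4,1,34] for √318; ℓ=4 ⇒ convergent index 3
step 0: (17, 1)  from 17·(1,0) + (0,1)
…
step 2: (89, 5)  from 4·(18,1) + (17,1)
step 3: (107, 6)  from 1·(89,5) + (18,1)
fundamental: x₁=107, y₁=6  (since 11449 − 318·36 = 1)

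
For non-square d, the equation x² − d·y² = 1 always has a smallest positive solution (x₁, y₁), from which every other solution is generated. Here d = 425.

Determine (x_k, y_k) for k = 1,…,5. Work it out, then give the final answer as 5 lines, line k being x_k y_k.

√425 → a₀=20, period (1,1,1,1,1,1,40); ℓ=7 odd so k=13
i=0: a=20 ⇒ p=20, q=1
i=1: a=1 ⇒ p=21, q=1
…
i=3: a=1 ⇒ p=62, q=3
i=4: a=1 ⇒ p=103, q=5
…
i=6: a=1 ⇒ p=268, q=13
…
i=8: a=1 ⇒ p=11153, q=541
i=9: a=1 ⇒ p=22038, q=1069
…
i=12: a=1 ⇒ p=88420, q=4289
i=13: a=1 ⇒ p=143649, q=6968
→ (143649, 6968).  Check: 143649²=20635035201, 425·6968²=20635035200, difference 1.
(143649+6968√425)^2 = 41270070401 + 2001892464√425
(143649+6968√425)^3 = 11856808685922849 + 575139701115304√425
(143649+6968√425)^4 = 3406437421806992601601 + 165236485849022716128√425
(143649+6968√425)^5 = 978662658398448551768841249 + 47472111910877388597026840√425

143649 6968
41270070401 2001892464
11856808685922849 575139701115304
3406437421806992601601 165236485849022716128
978662658398448551768841249 47472111910877388597026840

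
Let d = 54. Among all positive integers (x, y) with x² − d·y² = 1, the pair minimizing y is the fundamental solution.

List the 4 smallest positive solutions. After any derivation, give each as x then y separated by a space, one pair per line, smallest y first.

[7; 2,1,6,1,2,14] for √54; ℓ=6 ⇒ convergent index 5
i=0: a=7 ⇒ p=7, q=1
…
i=2: a=1 ⇒ p=22, q=3
i=3: a=6 ⇒ p=147, q=20
i=4: a=1 ⇒ p=169, q=23
i=5: a=2 ⇒ p=485, q=66
→ (485, 66).  Check: 485²=235225, 54·66²=235224, difference 1.
(x_2, y_2) = (485·485 + 54·66·66, 485·66 + 66·485) = (470449, 64020)
(x_3, y_3) = (485·470449 + 54·66·64020, 485·64020 + 66·470449) = (456335045, 62099334)
(x_4, y_4) = (485·456335045 + 54·66·62099334, 485·62099334 + 66·456335045) = (442644523201, 60236289960)

485 66
470449 64020
456335045 62099334
442644523201 60236289960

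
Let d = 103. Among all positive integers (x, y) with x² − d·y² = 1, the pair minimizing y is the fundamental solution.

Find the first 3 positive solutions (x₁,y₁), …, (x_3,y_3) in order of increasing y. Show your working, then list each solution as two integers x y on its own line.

[10; 6,1,2,1,1,9,1,1,2,1,6,20] for √103; ℓ=12 ⇒ convergent index 11
a_0=10:  p_0=10·1+0=10,  q_0=10·0+1=1
a_1=6:  p_1=6·10+1=61,  q_1=6·1+0=6
…
a_3=2:  p_3=2·71+61=203,  q_3=2·7+6=20
a_4=1:  p_4=1·203+71=274,  q_4=1·20+7=27
a_5=1:  p_5=1·274+203=477,  q_5=1·27+20=47
a_6=9:  p_6=9·477+274=4567,  q_6=9·47+27=450
…
a_8=1:  p_8=1·5044+4567=9611,  q_8=1·497+450=947
…
a_10=1:  p_10=1·24266+9611=33877,  q_10=1·2391+947=3338
a_11=6:  p_11=6·33877+24266=227528,  q_11=6·3338+2391=22419
(x₁, y₁) = (227528, 22419);  227528² − 103·22419² = 1 ✓
(227528+22419√103)^2 = 103537981567 + 10201900464√103
(227528+22419√103)^3 = 47115579739725224 + 4642436017523565√103

227528 22419
103537981567 10201900464
47115579739725224 4642436017523565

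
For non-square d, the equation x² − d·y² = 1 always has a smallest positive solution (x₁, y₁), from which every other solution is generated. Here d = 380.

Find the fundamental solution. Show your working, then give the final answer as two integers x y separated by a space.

√380 = [19; 2,38, …], period ℓ=2 (even) → k=1
k=0  a_k=19  p_k/q_k = 19/1
k=1  a_k=2  p_k/q_k = 39/2
fundamental: x₁=39, y₁=2  (since 1521 − 380·4 = 1)

39 2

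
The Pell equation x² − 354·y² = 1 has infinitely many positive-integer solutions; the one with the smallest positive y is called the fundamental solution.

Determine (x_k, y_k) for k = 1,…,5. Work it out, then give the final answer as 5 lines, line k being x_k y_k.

258065 13716
133195088449 7079239080
68745981000924305 3653807666346684
35481863173873866451201 1885839750824434773840
18313254039862772710457447825 973338470589361712155692516

√354 → a₀=18, period (1,4,2,2,18,2,2,4,1,36); ℓ=10 even so k=9
a_0=18:  p_0=18·1+0=18,  q_0=18·0+1=1
…
a_5=18:  p_5=18·508+207=9351,  q_5=18·27+11=497
…
a_7=2:  p_7=2·19210+9351=47771,  q_7=2·1021+497=2539
a_8=4:  p_8=4·47771+19210=210294,  q_8=4·2539+1021=11177
a_9=1:  p_9=1·210294+47771=258065,  q_9=1·11177+2539=13716
→ (258065, 13716).  Check: 258065²=66597544225, 354·13716²=66597544224, difference 1.
(258065+13716√354)^2 = 133195088449 + 7079239080√354
(258065+13716√354)^3 = 68745981000924305 + 3653807666346684√354
(258065+13716√354)^4 = 35481863173873866451201 + 1885839750824434773840√354
(258065+13716√354)^5 = 18313254039862772710457447825 + 973338470589361712155692516√354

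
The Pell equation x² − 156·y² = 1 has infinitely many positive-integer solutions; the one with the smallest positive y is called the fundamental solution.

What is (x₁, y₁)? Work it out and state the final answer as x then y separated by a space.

25 2

d=156: √d = [12; 2,24] (ℓ=2, even), read p_1/q_1
k=0  a_k=12  p_k/q_k = 12/1
k=1  a_k=2  p_k/q_k = 25/2
fundamental: x₁=25, y₁=2  (since 625 − 156·4 = 1)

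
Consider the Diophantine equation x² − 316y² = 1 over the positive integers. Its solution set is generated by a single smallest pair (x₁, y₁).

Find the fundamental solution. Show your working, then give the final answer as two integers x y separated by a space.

12799 720

√316 → a₀=17, period (1,3,2,8,2,3,1,34); ℓ=8 even so k=7
k=0  a_k=17  p_k/q_k = 17/1
k=1  a_k=1  p_k/q_k = 18/1
k=2  a_k=3  p_k/q_k = 71/4
…
k=4  a_k=8  p_k/q_k = 1351/76
k=5  a_k=2  p_k/q_k = 2862/161
k=6  a_k=3  p_k/q_k = 9937/559
k=7  a_k=1  p_k/q_k = 12799/720
fundamental: x₁=12799, y₁=720  (since 163814401 − 316·518400 = 1)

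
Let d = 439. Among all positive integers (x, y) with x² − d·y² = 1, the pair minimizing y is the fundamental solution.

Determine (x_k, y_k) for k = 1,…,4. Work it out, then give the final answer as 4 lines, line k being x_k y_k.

440 21
387199 18480
340734680 16262379
299846131201 14310875040

√439 → a₀=20, period (1,19,1,40); ℓ=4 even so k=3
i=0: a=20 ⇒ p=20, q=1
…
i=2: a=19 ⇒ p=419, q=20
i=3: a=1 ⇒ p=440, q=21
fundamental: x₁=440, y₁=21  (since 193600 − 439·441 = 1)
(x_2, y_2) = (440·440 + 439·21·21, 440·21 + 21·440) = (387199, 18480)
(x_3, y_3) = (440·387199 + 439·21·18480, 440·18480 + 21·387199) = (340734680, 16262379)
(x_4, y_4) = (440·340734680 + 439·21·16262379, 440·16262379 + 21·340734680) = (299846131201, 14310875040)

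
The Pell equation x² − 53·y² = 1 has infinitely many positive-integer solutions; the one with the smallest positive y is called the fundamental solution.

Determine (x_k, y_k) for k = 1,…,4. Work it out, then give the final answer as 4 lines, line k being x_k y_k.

[7; 3,1,1,3,14] for √53; ℓ=5 ⇒ convergent index 9
k=0  a_k=7  p_k/q_k = 7/1
…
k=8  a_k=1  p_k/q_k = 18557/2549
k=9  a_k=3  p_k/q_k = 66249/9100
(x₁, y₁) = (66249, 9100);  66249² − 53·9100² = 1 ✓
n=2: (66249,9100)∘(66249,9100) = (66249·66249+53·9100·9100, 66249·9100+9100·66249) = (8777860001,1205731800)
n=3: (8777860001,1205731800)∘(66249,9100) = (66249·8777860001+53·9100·1205731800, 66249·1205731800+9100·8777860001) = (1163048894346249,159757052027300)
n=4: (1163048894346249,159757052027300)∘(66249,9100) = (66249·1163048894346249+53·9100·159757052027300, 66249·159757052027300+9100·1163048894346249) = (154101652394311440001,21167489878307463600)

66249 9100
8777860001 1205731800
1163048894346249 159757052027300
154101652394311440001 21167489878307463600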